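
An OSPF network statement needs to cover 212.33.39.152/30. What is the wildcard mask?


Subnet mask: 255.255.255.252
Wildcard = 255.255.255.255 - subnet mask
255 - 255 = 0
255 - 255 = 0
255 - 255 = 0
255 - 252 = 3
Wildcard: 0.0.0.3


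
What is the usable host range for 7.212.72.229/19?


Network: 7.212.64.0
Broadcast: 7.212.95.255
First usable = network + 1
Last usable = broadcast - 1
Range: 7.212.64.1 to 7.212.95.254


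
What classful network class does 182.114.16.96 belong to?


First octet: 182
Binary: 10110110
10xxxxxx -> Class B (128-191)
Class B, default mask 255.255.0.0 (/16)


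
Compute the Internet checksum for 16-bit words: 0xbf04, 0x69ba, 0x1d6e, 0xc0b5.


Sum all words (with carry folding):
+ 0xbf04 = 0xbf04
+ 0x69ba = 0x28bf
+ 0x1d6e = 0x462d
+ 0xc0b5 = 0x06e3
One's complement: ~0x06e3
Checksum = 0xf91c


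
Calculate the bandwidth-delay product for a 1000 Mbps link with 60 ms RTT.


BDP = bandwidth * RTT
= 1000 Mbps * 60 ms
= 1000 * 1e6 * 60 / 1000 bits
= 60000000 bits
= 7500000 bytes
= 7324.2188 KB
BDP = 60000000 bits (7500000 bytes)


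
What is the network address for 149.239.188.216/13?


IP:   10010101.11101111.10111100.11011000
Mask: 11111111.11111000.00000000.00000000
AND operation:
Net:  10010101.11101000.00000000.00000000
Network: 149.232.0.0/13


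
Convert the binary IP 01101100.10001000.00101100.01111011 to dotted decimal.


01101100 = 108
10001000 = 136
00101100 = 44
01111011 = 123
IP: 108.136.44.123


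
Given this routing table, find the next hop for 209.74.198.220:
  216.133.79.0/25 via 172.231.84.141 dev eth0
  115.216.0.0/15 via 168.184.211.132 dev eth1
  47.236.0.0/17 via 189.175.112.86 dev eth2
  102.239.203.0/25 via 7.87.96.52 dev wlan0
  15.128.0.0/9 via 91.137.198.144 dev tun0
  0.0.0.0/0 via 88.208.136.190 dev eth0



Longest prefix match for 209.74.198.220:
  /25 216.133.79.0: no
  /15 115.216.0.0: no
  /17 47.236.0.0: no
  /25 102.239.203.0: no
  /9 15.128.0.0: no
  /0 0.0.0.0: MATCH
Selected: next-hop 88.208.136.190 via eth0 (matched /0)


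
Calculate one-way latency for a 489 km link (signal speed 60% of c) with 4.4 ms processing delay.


Speed = 0.6 * 3e5 km/s = 180000 km/s
Propagation delay = 489 / 180000 = 0.0027 s = 2.7167 ms
Processing delay = 4.4 ms
Total one-way latency = 7.1167 ms


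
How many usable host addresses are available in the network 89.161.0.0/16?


Host bits = 32 - 16 = 16
Total addresses = 2^16 = 65536
Usable = total - 2 (network and broadcast)
Usable hosts: 65534


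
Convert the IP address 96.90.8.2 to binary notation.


96 = 01100000
90 = 01011010
8 = 00001000
2 = 00000010
Binary: 01100000.01011010.00001000.00000010


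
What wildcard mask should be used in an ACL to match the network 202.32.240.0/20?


Subnet mask: 255.255.240.0
Wildcard = 255.255.255.255 - subnet mask
255 - 255 = 0
255 - 255 = 0
255 - 240 = 15
255 - 0 = 255
Wildcard: 0.0.15.255


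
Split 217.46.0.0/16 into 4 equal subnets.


New prefix = 16 + 2 = 18
Each subnet has 16384 addresses
  217.46.0.0/18
  217.46.64.0/18
  217.46.128.0/18
  217.46.192.0/18
Subnets: 217.46.0.0/18, 217.46.64.0/18, 217.46.128.0/18, 217.46.192.0/18


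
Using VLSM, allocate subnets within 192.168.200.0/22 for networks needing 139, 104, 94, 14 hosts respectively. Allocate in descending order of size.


139 hosts -> /24 (254 usable): 192.168.200.0/24
104 hosts -> /25 (126 usable): 192.168.201.0/25
94 hosts -> /25 (126 usable): 192.168.201.128/25
14 hosts -> /28 (14 usable): 192.168.202.0/28
Allocation: 192.168.200.0/24 (139 hosts, 254 usable); 192.168.201.0/25 (104 hosts, 126 usable); 192.168.201.128/25 (94 hosts, 126 usable); 192.168.202.0/28 (14 hosts, 14 usable)


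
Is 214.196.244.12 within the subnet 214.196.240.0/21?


Subnet network: 214.196.240.0
Test IP AND mask: 214.196.240.0
Yes, 214.196.244.12 is in 214.196.240.0/21


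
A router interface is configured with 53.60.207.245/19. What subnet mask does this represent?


/19 means 19 network bits, 13 host bits
Binary: 11111111111111111110000000000000
Mask: 255.255.224.0


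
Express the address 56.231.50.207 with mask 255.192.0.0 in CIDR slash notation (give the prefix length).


Binary: 11111111.11000000.00000000.00000000
Count leading 1s
Prefix: /10


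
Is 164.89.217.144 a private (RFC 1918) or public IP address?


RFC 1918 private ranges:
  10.0.0.0/8 (10.0.0.0 - 10.255.255.255)
  172.16.0.0/12 (172.16.0.0 - 172.31.255.255)
  192.168.0.0/16 (192.168.0.0 - 192.168.255.255)
Public (not in any RFC 1918 range)


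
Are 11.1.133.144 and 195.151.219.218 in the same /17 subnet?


Mask: 255.255.128.0
11.1.133.144 AND mask = 11.1.128.0
195.151.219.218 AND mask = 195.151.128.0
No, different subnets (11.1.128.0 vs 195.151.128.0)


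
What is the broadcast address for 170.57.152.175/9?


Network: 170.0.0.0/9
Host bits = 23
Set all host bits to 1:
Broadcast: 170.127.255.255


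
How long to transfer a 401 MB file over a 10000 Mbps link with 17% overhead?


Effective throughput = 10000 * (1 - 17/100) = 8300 Mbps
File size in Mb = 401 * 8 = 3208 Mb
Time = 3208 / 8300
Time = 0.3865 seconds


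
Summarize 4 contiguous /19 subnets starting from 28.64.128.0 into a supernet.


Original prefix: /19
Number of subnets: 4 = 2^2
New prefix = 19 - 2 = 17
Supernet: 28.64.128.0/17


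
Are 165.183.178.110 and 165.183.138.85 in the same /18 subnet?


Mask: 255.255.192.0
165.183.178.110 AND mask = 165.183.128.0
165.183.138.85 AND mask = 165.183.128.0
Yes, same subnet (165.183.128.0)


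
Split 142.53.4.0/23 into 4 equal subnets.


New prefix = 23 + 2 = 25
Each subnet has 128 addresses
  142.53.4.0/25
  142.53.4.128/25
  142.53.5.0/25
  142.53.5.128/25
Subnets: 142.53.4.0/25, 142.53.4.128/25, 142.53.5.0/25, 142.53.5.128/25


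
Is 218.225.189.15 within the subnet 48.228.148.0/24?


Subnet network: 48.228.148.0
Test IP AND mask: 218.225.189.0
No, 218.225.189.15 is not in 48.228.148.0/24


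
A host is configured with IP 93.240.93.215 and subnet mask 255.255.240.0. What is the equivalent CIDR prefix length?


Binary: 11111111.11111111.11110000.00000000
Count leading 1s
Prefix: /20


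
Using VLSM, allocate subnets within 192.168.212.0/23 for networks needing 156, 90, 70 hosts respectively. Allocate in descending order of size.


156 hosts -> /24 (254 usable): 192.168.212.0/24
90 hosts -> /25 (126 usable): 192.168.213.0/25
70 hosts -> /25 (126 usable): 192.168.213.128/25
Allocation: 192.168.212.0/24 (156 hosts, 254 usable); 192.168.213.0/25 (90 hosts, 126 usable); 192.168.213.128/25 (70 hosts, 126 usable)


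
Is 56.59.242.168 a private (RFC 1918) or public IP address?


RFC 1918 private ranges:
  10.0.0.0/8 (10.0.0.0 - 10.255.255.255)
  172.16.0.0/12 (172.16.0.0 - 172.31.255.255)
  192.168.0.0/16 (192.168.0.0 - 192.168.255.255)
Public (not in any RFC 1918 range)


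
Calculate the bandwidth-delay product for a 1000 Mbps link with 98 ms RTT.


BDP = bandwidth * RTT
= 1000 Mbps * 98 ms
= 1000 * 1e6 * 98 / 1000 bits
= 98000000 bits
= 12250000 bytes
= 11962.8906 KB
BDP = 98000000 bits (12250000 bytes)


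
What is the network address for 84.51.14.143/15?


IP:   01010100.00110011.00001110.10001111
Mask: 11111111.11111110.00000000.00000000
AND operation:
Net:  01010100.00110010.00000000.00000000
Network: 84.50.0.0/15


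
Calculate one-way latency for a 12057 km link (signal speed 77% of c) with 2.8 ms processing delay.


Speed = 0.77 * 3e5 km/s = 231000 km/s
Propagation delay = 12057 / 231000 = 0.0522 s = 52.1948 ms
Processing delay = 2.8 ms
Total one-way latency = 54.9948 ms


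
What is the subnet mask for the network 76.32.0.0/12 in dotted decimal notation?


/12 means 12 network bits, 20 host bits
Binary: 11111111111100000000000000000000
Mask: 255.240.0.0


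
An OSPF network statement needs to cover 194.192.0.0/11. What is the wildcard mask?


Subnet mask: 255.224.0.0
Wildcard = 255.255.255.255 - subnet mask
255 - 255 = 0
255 - 224 = 31
255 - 0 = 255
255 - 0 = 255
Wildcard: 0.31.255.255


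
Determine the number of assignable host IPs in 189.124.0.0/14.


Host bits = 32 - 14 = 18
Total addresses = 2^18 = 262144
Usable = total - 2 (network and broadcast)
Usable hosts: 262142


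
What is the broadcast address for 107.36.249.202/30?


Network: 107.36.249.200/30
Host bits = 2
Set all host bits to 1:
Broadcast: 107.36.249.203


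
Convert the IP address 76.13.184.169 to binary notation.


76 = 01001100
13 = 00001101
184 = 10111000
169 = 10101001
Binary: 01001100.00001101.10111000.10101001


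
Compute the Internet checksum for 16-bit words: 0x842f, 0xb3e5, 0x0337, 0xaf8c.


Sum all words (with carry folding):
+ 0x842f = 0x842f
+ 0xb3e5 = 0x3815
+ 0x0337 = 0x3b4c
+ 0xaf8c = 0xead8
One's complement: ~0xead8
Checksum = 0x1527


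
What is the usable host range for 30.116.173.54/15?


Network: 30.116.0.0
Broadcast: 30.117.255.255
First usable = network + 1
Last usable = broadcast - 1
Range: 30.116.0.1 to 30.117.255.254


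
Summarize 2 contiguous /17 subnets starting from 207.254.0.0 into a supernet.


Original prefix: /17
Number of subnets: 2 = 2^1
New prefix = 17 - 1 = 16
Supernet: 207.254.0.0/16


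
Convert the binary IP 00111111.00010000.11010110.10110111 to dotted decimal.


00111111 = 63
00010000 = 16
11010110 = 214
10110111 = 183
IP: 63.16.214.183


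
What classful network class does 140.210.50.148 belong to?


First octet: 140
Binary: 10001100
10xxxxxx -> Class B (128-191)
Class B, default mask 255.255.0.0 (/16)


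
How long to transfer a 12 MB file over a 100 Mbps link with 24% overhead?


Effective throughput = 100 * (1 - 24/100) = 76 Mbps
File size in Mb = 12 * 8 = 96 Mb
Time = 96 / 76
Time = 1.2632 seconds


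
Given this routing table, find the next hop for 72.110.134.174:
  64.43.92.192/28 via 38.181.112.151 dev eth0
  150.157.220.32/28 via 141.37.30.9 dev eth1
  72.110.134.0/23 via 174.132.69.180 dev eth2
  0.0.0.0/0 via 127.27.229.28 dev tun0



Longest prefix match for 72.110.134.174:
  /28 64.43.92.192: no
  /28 150.157.220.32: no
  /23 72.110.134.0: MATCH
  /0 0.0.0.0: MATCH
Selected: next-hop 174.132.69.180 via eth2 (matched /23)


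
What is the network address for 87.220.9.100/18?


IP:   01010111.11011100.00001001.01100100
Mask: 11111111.11111111.11000000.00000000
AND operation:
Net:  01010111.11011100.00000000.00000000
Network: 87.220.0.0/18


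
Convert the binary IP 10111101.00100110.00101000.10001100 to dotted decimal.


10111101 = 189
00100110 = 38
00101000 = 40
10001100 = 140
IP: 189.38.40.140


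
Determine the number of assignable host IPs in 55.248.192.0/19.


Host bits = 32 - 19 = 13
Total addresses = 2^13 = 8192
Usable = total - 2 (network and broadcast)
Usable hosts: 8190


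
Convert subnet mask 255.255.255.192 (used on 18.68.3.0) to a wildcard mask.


Subnet mask: 255.255.255.192
Wildcard = 255.255.255.255 - subnet mask
255 - 255 = 0
255 - 255 = 0
255 - 255 = 0
255 - 192 = 63
Wildcard: 0.0.0.63


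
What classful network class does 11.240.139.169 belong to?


First octet: 11
Binary: 00001011
0xxxxxxx -> Class A (1-126)
Class A, default mask 255.0.0.0 (/8)


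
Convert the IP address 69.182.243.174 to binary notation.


69 = 01000101
182 = 10110110
243 = 11110011
174 = 10101110
Binary: 01000101.10110110.11110011.10101110


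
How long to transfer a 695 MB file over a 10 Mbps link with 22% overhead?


Effective throughput = 10 * (1 - 22/100) = 7.8 Mbps
File size in Mb = 695 * 8 = 5560 Mb
Time = 5560 / 7.8
Time = 712.8205 seconds


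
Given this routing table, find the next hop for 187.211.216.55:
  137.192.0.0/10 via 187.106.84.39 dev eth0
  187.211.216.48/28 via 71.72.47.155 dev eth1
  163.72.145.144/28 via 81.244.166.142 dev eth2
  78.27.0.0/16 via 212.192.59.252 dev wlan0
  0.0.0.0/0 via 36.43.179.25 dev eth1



Longest prefix match for 187.211.216.55:
  /10 137.192.0.0: no
  /28 187.211.216.48: MATCH
  /28 163.72.145.144: no
  /16 78.27.0.0: no
  /0 0.0.0.0: MATCH
Selected: next-hop 71.72.47.155 via eth1 (matched /28)


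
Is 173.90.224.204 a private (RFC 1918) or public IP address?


RFC 1918 private ranges:
  10.0.0.0/8 (10.0.0.0 - 10.255.255.255)
  172.16.0.0/12 (172.16.0.0 - 172.31.255.255)
  192.168.0.0/16 (192.168.0.0 - 192.168.255.255)
Public (not in any RFC 1918 range)


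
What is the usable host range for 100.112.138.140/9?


Network: 100.0.0.0
Broadcast: 100.127.255.255
First usable = network + 1
Last usable = broadcast - 1
Range: 100.0.0.1 to 100.127.255.254


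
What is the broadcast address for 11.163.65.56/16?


Network: 11.163.0.0/16
Host bits = 16
Set all host bits to 1:
Broadcast: 11.163.255.255


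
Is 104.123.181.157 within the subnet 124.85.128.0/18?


Subnet network: 124.85.128.0
Test IP AND mask: 104.123.128.0
No, 104.123.181.157 is not in 124.85.128.0/18


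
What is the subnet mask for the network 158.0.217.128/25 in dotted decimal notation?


/25 means 25 network bits, 7 host bits
Binary: 11111111111111111111111110000000
Mask: 255.255.255.128


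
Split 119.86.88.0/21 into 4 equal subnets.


New prefix = 21 + 2 = 23
Each subnet has 512 addresses
  119.86.88.0/23
  119.86.90.0/23
  119.86.92.0/23
  119.86.94.0/23
Subnets: 119.86.88.0/23, 119.86.90.0/23, 119.86.92.0/23, 119.86.94.0/23


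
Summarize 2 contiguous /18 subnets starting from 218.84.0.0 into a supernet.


Original prefix: /18
Number of subnets: 2 = 2^1
New prefix = 18 - 1 = 17
Supernet: 218.84.0.0/17


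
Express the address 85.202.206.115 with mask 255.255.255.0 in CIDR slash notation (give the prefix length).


Binary: 11111111.11111111.11111111.00000000
Count leading 1s
Prefix: /24


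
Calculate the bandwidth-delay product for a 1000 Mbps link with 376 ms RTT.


BDP = bandwidth * RTT
= 1000 Mbps * 376 ms
= 1000 * 1e6 * 376 / 1000 bits
= 376000000 bits
= 47000000 bytes
= 45898.4375 KB
BDP = 376000000 bits (47000000 bytes)


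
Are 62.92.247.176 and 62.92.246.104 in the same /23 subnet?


Mask: 255.255.254.0
62.92.247.176 AND mask = 62.92.246.0
62.92.246.104 AND mask = 62.92.246.0
Yes, same subnet (62.92.246.0)


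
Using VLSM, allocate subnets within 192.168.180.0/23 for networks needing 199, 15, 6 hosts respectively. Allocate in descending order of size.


199 hosts -> /24 (254 usable): 192.168.180.0/24
15 hosts -> /27 (30 usable): 192.168.181.0/27
6 hosts -> /29 (6 usable): 192.168.181.32/29
Allocation: 192.168.180.0/24 (199 hosts, 254 usable); 192.168.181.0/27 (15 hosts, 30 usable); 192.168.181.32/29 (6 hosts, 6 usable)


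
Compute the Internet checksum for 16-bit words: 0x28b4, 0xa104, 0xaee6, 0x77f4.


Sum all words (with carry folding):
+ 0x28b4 = 0x28b4
+ 0xa104 = 0xc9b8
+ 0xaee6 = 0x789f
+ 0x77f4 = 0xf093
One's complement: ~0xf093
Checksum = 0x0f6c


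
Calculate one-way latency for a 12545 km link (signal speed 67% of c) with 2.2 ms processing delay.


Speed = 0.67 * 3e5 km/s = 201000 km/s
Propagation delay = 12545 / 201000 = 0.0624 s = 62.4129 ms
Processing delay = 2.2 ms
Total one-way latency = 64.6129 ms


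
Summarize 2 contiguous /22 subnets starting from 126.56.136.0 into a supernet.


Original prefix: /22
Number of subnets: 2 = 2^1
New prefix = 22 - 1 = 21
Supernet: 126.56.136.0/21


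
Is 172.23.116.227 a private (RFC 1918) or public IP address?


RFC 1918 private ranges:
  10.0.0.0/8 (10.0.0.0 - 10.255.255.255)
  172.16.0.0/12 (172.16.0.0 - 172.31.255.255)
  192.168.0.0/16 (192.168.0.0 - 192.168.255.255)
Private (in 172.16.0.0/12)


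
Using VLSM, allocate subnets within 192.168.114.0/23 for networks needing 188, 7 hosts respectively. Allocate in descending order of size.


188 hosts -> /24 (254 usable): 192.168.114.0/24
7 hosts -> /28 (14 usable): 192.168.115.0/28
Allocation: 192.168.114.0/24 (188 hosts, 254 usable); 192.168.115.0/28 (7 hosts, 14 usable)


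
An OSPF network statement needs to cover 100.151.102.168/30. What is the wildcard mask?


Subnet mask: 255.255.255.252
Wildcard = 255.255.255.255 - subnet mask
255 - 255 = 0
255 - 255 = 0
255 - 255 = 0
255 - 252 = 3
Wildcard: 0.0.0.3


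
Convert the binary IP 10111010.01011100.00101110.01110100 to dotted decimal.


10111010 = 186
01011100 = 92
00101110 = 46
01110100 = 116
IP: 186.92.46.116


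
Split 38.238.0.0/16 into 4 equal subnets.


New prefix = 16 + 2 = 18
Each subnet has 16384 addresses
  38.238.0.0/18
  38.238.64.0/18
  38.238.128.0/18
  38.238.192.0/18
Subnets: 38.238.0.0/18, 38.238.64.0/18, 38.238.128.0/18, 38.238.192.0/18


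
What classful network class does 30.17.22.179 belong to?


First octet: 30
Binary: 00011110
0xxxxxxx -> Class A (1-126)
Class A, default mask 255.0.0.0 (/8)


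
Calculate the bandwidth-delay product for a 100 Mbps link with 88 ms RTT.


BDP = bandwidth * RTT
= 100 Mbps * 88 ms
= 100 * 1e6 * 88 / 1000 bits
= 8800000 bits
= 1100000 bytes
= 1074.2188 KB
BDP = 8800000 bits (1100000 bytes)


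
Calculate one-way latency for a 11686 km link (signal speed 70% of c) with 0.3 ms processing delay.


Speed = 0.7 * 3e5 km/s = 210000 km/s
Propagation delay = 11686 / 210000 = 0.0556 s = 55.6476 ms
Processing delay = 0.3 ms
Total one-way latency = 55.9476 ms


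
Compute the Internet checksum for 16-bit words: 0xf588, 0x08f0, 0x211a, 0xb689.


Sum all words (with carry folding):
+ 0xf588 = 0xf588
+ 0x08f0 = 0xfe78
+ 0x211a = 0x1f93
+ 0xb689 = 0xd61c
One's complement: ~0xd61c
Checksum = 0x29e3


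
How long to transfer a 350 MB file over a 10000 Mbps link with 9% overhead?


Effective throughput = 10000 * (1 - 9/100) = 9100 Mbps
File size in Mb = 350 * 8 = 2800 Mb
Time = 2800 / 9100
Time = 0.3077 seconds


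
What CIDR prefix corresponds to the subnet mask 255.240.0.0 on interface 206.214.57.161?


Binary: 11111111.11110000.00000000.00000000
Count leading 1s
Prefix: /12


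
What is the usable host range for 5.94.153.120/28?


Network: 5.94.153.112
Broadcast: 5.94.153.127
First usable = network + 1
Last usable = broadcast - 1
Range: 5.94.153.113 to 5.94.153.126


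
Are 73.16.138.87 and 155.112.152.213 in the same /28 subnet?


Mask: 255.255.255.240
73.16.138.87 AND mask = 73.16.138.80
155.112.152.213 AND mask = 155.112.152.208
No, different subnets (73.16.138.80 vs 155.112.152.208)


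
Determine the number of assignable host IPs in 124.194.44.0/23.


Host bits = 32 - 23 = 9
Total addresses = 2^9 = 512
Usable = total - 2 (network and broadcast)
Usable hosts: 510


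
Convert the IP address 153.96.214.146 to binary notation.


153 = 10011001
96 = 01100000
214 = 11010110
146 = 10010010
Binary: 10011001.01100000.11010110.10010010


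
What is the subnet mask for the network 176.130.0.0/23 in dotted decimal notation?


/23 means 23 network bits, 9 host bits
Binary: 11111111111111111111111000000000
Mask: 255.255.254.0


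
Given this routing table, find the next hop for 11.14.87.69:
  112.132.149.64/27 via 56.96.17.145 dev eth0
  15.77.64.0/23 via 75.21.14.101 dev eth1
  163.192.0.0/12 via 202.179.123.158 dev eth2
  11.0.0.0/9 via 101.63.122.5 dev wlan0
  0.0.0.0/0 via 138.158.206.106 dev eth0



Longest prefix match for 11.14.87.69:
  /27 112.132.149.64: no
  /23 15.77.64.0: no
  /12 163.192.0.0: no
  /9 11.0.0.0: MATCH
  /0 0.0.0.0: MATCH
Selected: next-hop 101.63.122.5 via wlan0 (matched /9)


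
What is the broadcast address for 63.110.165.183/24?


Network: 63.110.165.0/24
Host bits = 8
Set all host bits to 1:
Broadcast: 63.110.165.255


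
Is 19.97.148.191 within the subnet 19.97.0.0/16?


Subnet network: 19.97.0.0
Test IP AND mask: 19.97.0.0
Yes, 19.97.148.191 is in 19.97.0.0/16


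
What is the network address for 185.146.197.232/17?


IP:   10111001.10010010.11000101.11101000
Mask: 11111111.11111111.10000000.00000000
AND operation:
Net:  10111001.10010010.10000000.00000000
Network: 185.146.128.0/17


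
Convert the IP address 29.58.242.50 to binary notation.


29 = 00011101
58 = 00111010
242 = 11110010
50 = 00110010
Binary: 00011101.00111010.11110010.00110010


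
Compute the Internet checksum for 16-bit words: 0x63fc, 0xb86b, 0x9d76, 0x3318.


Sum all words (with carry folding):
+ 0x63fc = 0x63fc
+ 0xb86b = 0x1c68
+ 0x9d76 = 0xb9de
+ 0x3318 = 0xecf6
One's complement: ~0xecf6
Checksum = 0x1309


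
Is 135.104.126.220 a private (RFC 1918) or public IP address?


RFC 1918 private ranges:
  10.0.0.0/8 (10.0.0.0 - 10.255.255.255)
  172.16.0.0/12 (172.16.0.0 - 172.31.255.255)
  192.168.0.0/16 (192.168.0.0 - 192.168.255.255)
Public (not in any RFC 1918 range)


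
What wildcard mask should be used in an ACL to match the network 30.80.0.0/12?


Subnet mask: 255.240.0.0
Wildcard = 255.255.255.255 - subnet mask
255 - 255 = 0
255 - 240 = 15
255 - 0 = 255
255 - 0 = 255
Wildcard: 0.15.255.255


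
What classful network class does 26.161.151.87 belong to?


First octet: 26
Binary: 00011010
0xxxxxxx -> Class A (1-126)
Class A, default mask 255.0.0.0 (/8)


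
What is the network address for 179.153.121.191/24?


IP:   10110011.10011001.01111001.10111111
Mask: 11111111.11111111.11111111.00000000
AND operation:
Net:  10110011.10011001.01111001.00000000
Network: 179.153.121.0/24


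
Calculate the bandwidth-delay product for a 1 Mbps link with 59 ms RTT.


BDP = bandwidth * RTT
= 1 Mbps * 59 ms
= 1 * 1e6 * 59 / 1000 bits
= 59000 bits
= 7375 bytes
= 7.2021 KB
BDP = 59000 bits (7375 bytes)


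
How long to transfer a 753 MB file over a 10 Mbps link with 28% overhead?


Effective throughput = 10 * (1 - 28/100) = 7.2 Mbps
File size in Mb = 753 * 8 = 6024 Mb
Time = 6024 / 7.2
Time = 836.6667 seconds


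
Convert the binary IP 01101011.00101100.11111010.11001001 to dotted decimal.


01101011 = 107
00101100 = 44
11111010 = 250
11001001 = 201
IP: 107.44.250.201


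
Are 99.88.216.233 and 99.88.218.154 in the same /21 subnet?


Mask: 255.255.248.0
99.88.216.233 AND mask = 99.88.216.0
99.88.218.154 AND mask = 99.88.216.0
Yes, same subnet (99.88.216.0)


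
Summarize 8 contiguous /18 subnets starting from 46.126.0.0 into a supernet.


Original prefix: /18
Number of subnets: 8 = 2^3
New prefix = 18 - 3 = 15
Supernet: 46.126.0.0/15


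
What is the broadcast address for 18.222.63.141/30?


Network: 18.222.63.140/30
Host bits = 2
Set all host bits to 1:
Broadcast: 18.222.63.143


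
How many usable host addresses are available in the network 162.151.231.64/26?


Host bits = 32 - 26 = 6
Total addresses = 2^6 = 64
Usable = total - 2 (network and broadcast)
Usable hosts: 62


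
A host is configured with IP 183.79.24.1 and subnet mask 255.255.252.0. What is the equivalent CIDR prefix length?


Binary: 11111111.11111111.11111100.00000000
Count leading 1s
Prefix: /22


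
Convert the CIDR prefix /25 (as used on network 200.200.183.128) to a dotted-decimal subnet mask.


/25 means 25 network bits, 7 host bits
Binary: 11111111111111111111111110000000
Mask: 255.255.255.128


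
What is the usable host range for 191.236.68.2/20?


Network: 191.236.64.0
Broadcast: 191.236.79.255
First usable = network + 1
Last usable = broadcast - 1
Range: 191.236.64.1 to 191.236.79.254


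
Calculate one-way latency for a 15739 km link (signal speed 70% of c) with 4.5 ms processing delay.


Speed = 0.7 * 3e5 km/s = 210000 km/s
Propagation delay = 15739 / 210000 = 0.0749 s = 74.9476 ms
Processing delay = 4.5 ms
Total one-way latency = 79.4476 ms


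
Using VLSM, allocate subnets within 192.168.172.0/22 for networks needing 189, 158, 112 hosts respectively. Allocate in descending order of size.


189 hosts -> /24 (254 usable): 192.168.172.0/24
158 hosts -> /24 (254 usable): 192.168.173.0/24
112 hosts -> /25 (126 usable): 192.168.174.0/25
Allocation: 192.168.172.0/24 (189 hosts, 254 usable); 192.168.173.0/24 (158 hosts, 254 usable); 192.168.174.0/25 (112 hosts, 126 usable)


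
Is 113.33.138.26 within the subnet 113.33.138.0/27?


Subnet network: 113.33.138.0
Test IP AND mask: 113.33.138.0
Yes, 113.33.138.26 is in 113.33.138.0/27


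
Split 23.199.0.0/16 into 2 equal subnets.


New prefix = 16 + 1 = 17
Each subnet has 32768 addresses
  23.199.0.0/17
  23.199.128.0/17
Subnets: 23.199.0.0/17, 23.199.128.0/17


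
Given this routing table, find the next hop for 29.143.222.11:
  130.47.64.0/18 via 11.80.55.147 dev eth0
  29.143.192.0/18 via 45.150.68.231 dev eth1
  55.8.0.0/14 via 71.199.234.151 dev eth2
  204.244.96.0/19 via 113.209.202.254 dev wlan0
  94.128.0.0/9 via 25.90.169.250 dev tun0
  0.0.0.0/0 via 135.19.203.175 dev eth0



Longest prefix match for 29.143.222.11:
  /18 130.47.64.0: no
  /18 29.143.192.0: MATCH
  /14 55.8.0.0: no
  /19 204.244.96.0: no
  /9 94.128.0.0: no
  /0 0.0.0.0: MATCH
Selected: next-hop 45.150.68.231 via eth1 (matched /18)


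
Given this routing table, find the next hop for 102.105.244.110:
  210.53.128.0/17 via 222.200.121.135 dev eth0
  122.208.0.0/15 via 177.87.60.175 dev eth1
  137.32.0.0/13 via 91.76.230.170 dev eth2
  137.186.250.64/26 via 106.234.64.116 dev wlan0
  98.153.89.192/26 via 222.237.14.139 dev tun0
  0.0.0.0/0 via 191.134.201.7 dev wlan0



Longest prefix match for 102.105.244.110:
  /17 210.53.128.0: no
  /15 122.208.0.0: no
  /13 137.32.0.0: no
  /26 137.186.250.64: no
  /26 98.153.89.192: no
  /0 0.0.0.0: MATCH
Selected: next-hop 191.134.201.7 via wlan0 (matched /0)


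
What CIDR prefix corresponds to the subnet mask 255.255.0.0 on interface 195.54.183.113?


Binary: 11111111.11111111.00000000.00000000
Count leading 1s
Prefix: /16


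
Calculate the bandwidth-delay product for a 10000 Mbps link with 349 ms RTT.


BDP = bandwidth * RTT
= 10000 Mbps * 349 ms
= 10000 * 1e6 * 349 / 1000 bits
= 3490000000 bits
= 436250000 bytes
= 426025.3906 KB
BDP = 3490000000 bits (436250000 bytes)


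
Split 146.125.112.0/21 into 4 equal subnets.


New prefix = 21 + 2 = 23
Each subnet has 512 addresses
  146.125.112.0/23
  146.125.114.0/23
  146.125.116.0/23
  146.125.118.0/23
Subnets: 146.125.112.0/23, 146.125.114.0/23, 146.125.116.0/23, 146.125.118.0/23


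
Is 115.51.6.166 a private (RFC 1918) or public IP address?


RFC 1918 private ranges:
  10.0.0.0/8 (10.0.0.0 - 10.255.255.255)
  172.16.0.0/12 (172.16.0.0 - 172.31.255.255)
  192.168.0.0/16 (192.168.0.0 - 192.168.255.255)
Public (not in any RFC 1918 range)


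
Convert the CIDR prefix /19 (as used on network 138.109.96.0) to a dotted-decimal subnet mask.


/19 means 19 network bits, 13 host bits
Binary: 11111111111111111110000000000000
Mask: 255.255.224.0


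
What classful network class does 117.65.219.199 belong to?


First octet: 117
Binary: 01110101
0xxxxxxx -> Class A (1-126)
Class A, default mask 255.0.0.0 (/8)


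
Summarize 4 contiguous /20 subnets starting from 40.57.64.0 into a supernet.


Original prefix: /20
Number of subnets: 4 = 2^2
New prefix = 20 - 2 = 18
Supernet: 40.57.64.0/18


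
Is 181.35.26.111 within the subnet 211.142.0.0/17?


Subnet network: 211.142.0.0
Test IP AND mask: 181.35.0.0
No, 181.35.26.111 is not in 211.142.0.0/17


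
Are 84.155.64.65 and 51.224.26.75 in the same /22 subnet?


Mask: 255.255.252.0
84.155.64.65 AND mask = 84.155.64.0
51.224.26.75 AND mask = 51.224.24.0
No, different subnets (84.155.64.0 vs 51.224.24.0)


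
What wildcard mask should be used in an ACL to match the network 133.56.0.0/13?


Subnet mask: 255.248.0.0
Wildcard = 255.255.255.255 - subnet mask
255 - 255 = 0
255 - 248 = 7
255 - 0 = 255
255 - 0 = 255
Wildcard: 0.7.255.255


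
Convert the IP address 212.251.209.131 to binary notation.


212 = 11010100
251 = 11111011
209 = 11010001
131 = 10000011
Binary: 11010100.11111011.11010001.10000011


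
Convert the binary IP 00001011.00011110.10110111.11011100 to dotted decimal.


00001011 = 11
00011110 = 30
10110111 = 183
11011100 = 220
IP: 11.30.183.220


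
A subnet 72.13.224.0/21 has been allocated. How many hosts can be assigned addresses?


Host bits = 32 - 21 = 11
Total addresses = 2^11 = 2048
Usable = total - 2 (network and broadcast)
Usable hosts: 2046


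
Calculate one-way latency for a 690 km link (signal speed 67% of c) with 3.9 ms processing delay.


Speed = 0.67 * 3e5 km/s = 201000 km/s
Propagation delay = 690 / 201000 = 0.0034 s = 3.4328 ms
Processing delay = 3.9 ms
Total one-way latency = 7.3328 ms


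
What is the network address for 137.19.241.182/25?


IP:   10001001.00010011.11110001.10110110
Mask: 11111111.11111111.11111111.10000000
AND operation:
Net:  10001001.00010011.11110001.10000000
Network: 137.19.241.128/25


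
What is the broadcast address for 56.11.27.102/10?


Network: 56.0.0.0/10
Host bits = 22
Set all host bits to 1:
Broadcast: 56.63.255.255


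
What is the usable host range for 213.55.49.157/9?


Network: 213.0.0.0
Broadcast: 213.127.255.255
First usable = network + 1
Last usable = broadcast - 1
Range: 213.0.0.1 to 213.127.255.254


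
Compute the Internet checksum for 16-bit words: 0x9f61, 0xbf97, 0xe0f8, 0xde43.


Sum all words (with carry folding):
+ 0x9f61 = 0x9f61
+ 0xbf97 = 0x5ef9
+ 0xe0f8 = 0x3ff2
+ 0xde43 = 0x1e36
One's complement: ~0x1e36
Checksum = 0xe1c9


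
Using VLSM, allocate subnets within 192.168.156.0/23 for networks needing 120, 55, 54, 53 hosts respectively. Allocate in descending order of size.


120 hosts -> /25 (126 usable): 192.168.156.0/25
55 hosts -> /26 (62 usable): 192.168.156.128/26
54 hosts -> /26 (62 usable): 192.168.156.192/26
53 hosts -> /26 (62 usable): 192.168.157.0/26
Allocation: 192.168.156.0/25 (120 hosts, 126 usable); 192.168.156.128/26 (55 hosts, 62 usable); 192.168.156.192/26 (54 hosts, 62 usable); 192.168.157.0/26 (53 hosts, 62 usable)


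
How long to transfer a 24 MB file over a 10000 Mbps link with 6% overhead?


Effective throughput = 10000 * (1 - 6/100) = 9400 Mbps
File size in Mb = 24 * 8 = 192 Mb
Time = 192 / 9400
Time = 0.0204 seconds


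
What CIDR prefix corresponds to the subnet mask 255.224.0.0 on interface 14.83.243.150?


Binary: 11111111.11100000.00000000.00000000
Count leading 1s
Prefix: /11


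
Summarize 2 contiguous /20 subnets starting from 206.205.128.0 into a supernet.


Original prefix: /20
Number of subnets: 2 = 2^1
New prefix = 20 - 1 = 19
Supernet: 206.205.128.0/19


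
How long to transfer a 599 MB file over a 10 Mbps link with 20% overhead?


Effective throughput = 10 * (1 - 20/100) = 8 Mbps
File size in Mb = 599 * 8 = 4792 Mb
Time = 4792 / 8
Time = 599 seconds


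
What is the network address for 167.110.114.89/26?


IP:   10100111.01101110.01110010.01011001
Mask: 11111111.11111111.11111111.11000000
AND operation:
Net:  10100111.01101110.01110010.01000000
Network: 167.110.114.64/26


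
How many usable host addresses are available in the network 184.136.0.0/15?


Host bits = 32 - 15 = 17
Total addresses = 2^17 = 131072
Usable = total - 2 (network and broadcast)
Usable hosts: 131070


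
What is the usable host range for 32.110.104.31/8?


Network: 32.0.0.0
Broadcast: 32.255.255.255
First usable = network + 1
Last usable = broadcast - 1
Range: 32.0.0.1 to 32.255.255.254


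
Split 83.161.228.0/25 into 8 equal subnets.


New prefix = 25 + 3 = 28
Each subnet has 16 addresses
  83.161.228.0/28
  83.161.228.16/28
  83.161.228.32/28
  83.161.228.48/28
  83.161.228.64/28
  83.161.228.80/28
  83.161.228.96/28
  83.161.228.112/28
Subnets: 83.161.228.0/28, 83.161.228.16/28, 83.161.228.32/28, 83.161.228.48/28, 83.161.228.64/28, 83.161.228.80/28, 83.161.228.96/28, 83.161.228.112/28


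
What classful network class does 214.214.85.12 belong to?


First octet: 214
Binary: 11010110
110xxxxx -> Class C (192-223)
Class C, default mask 255.255.255.0 (/24)


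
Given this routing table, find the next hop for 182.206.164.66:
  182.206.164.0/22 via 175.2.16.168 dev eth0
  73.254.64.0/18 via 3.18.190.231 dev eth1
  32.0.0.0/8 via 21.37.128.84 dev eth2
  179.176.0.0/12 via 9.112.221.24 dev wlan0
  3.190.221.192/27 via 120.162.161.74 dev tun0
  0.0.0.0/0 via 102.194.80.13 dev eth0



Longest prefix match for 182.206.164.66:
  /22 182.206.164.0: MATCH
  /18 73.254.64.0: no
  /8 32.0.0.0: no
  /12 179.176.0.0: no
  /27 3.190.221.192: no
  /0 0.0.0.0: MATCH
Selected: next-hop 175.2.16.168 via eth0 (matched /22)


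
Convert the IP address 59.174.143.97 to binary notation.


59 = 00111011
174 = 10101110
143 = 10001111
97 = 01100001
Binary: 00111011.10101110.10001111.01100001


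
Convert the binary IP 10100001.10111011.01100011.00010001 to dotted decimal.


10100001 = 161
10111011 = 187
01100011 = 99
00010001 = 17
IP: 161.187.99.17


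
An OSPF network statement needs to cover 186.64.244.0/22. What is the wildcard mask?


Subnet mask: 255.255.252.0
Wildcard = 255.255.255.255 - subnet mask
255 - 255 = 0
255 - 255 = 0
255 - 252 = 3
255 - 0 = 255
Wildcard: 0.0.3.255


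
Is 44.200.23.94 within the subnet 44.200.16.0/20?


Subnet network: 44.200.16.0
Test IP AND mask: 44.200.16.0
Yes, 44.200.23.94 is in 44.200.16.0/20


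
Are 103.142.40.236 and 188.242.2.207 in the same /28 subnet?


Mask: 255.255.255.240
103.142.40.236 AND mask = 103.142.40.224
188.242.2.207 AND mask = 188.242.2.192
No, different subnets (103.142.40.224 vs 188.242.2.192)


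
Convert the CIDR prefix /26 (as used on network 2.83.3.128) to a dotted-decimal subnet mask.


/26 means 26 network bits, 6 host bits
Binary: 11111111111111111111111111000000
Mask: 255.255.255.192


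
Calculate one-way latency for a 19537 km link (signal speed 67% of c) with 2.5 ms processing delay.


Speed = 0.67 * 3e5 km/s = 201000 km/s
Propagation delay = 19537 / 201000 = 0.0972 s = 97.199 ms
Processing delay = 2.5 ms
Total one-way latency = 99.699 ms


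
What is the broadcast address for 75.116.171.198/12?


Network: 75.112.0.0/12
Host bits = 20
Set all host bits to 1:
Broadcast: 75.127.255.255


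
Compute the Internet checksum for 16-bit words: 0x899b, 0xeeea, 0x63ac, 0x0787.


Sum all words (with carry folding):
+ 0x899b = 0x899b
+ 0xeeea = 0x7886
+ 0x63ac = 0xdc32
+ 0x0787 = 0xe3b9
One's complement: ~0xe3b9
Checksum = 0x1c46


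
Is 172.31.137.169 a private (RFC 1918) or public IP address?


RFC 1918 private ranges:
  10.0.0.0/8 (10.0.0.0 - 10.255.255.255)
  172.16.0.0/12 (172.16.0.0 - 172.31.255.255)
  192.168.0.0/16 (192.168.0.0 - 192.168.255.255)
Private (in 172.16.0.0/12)


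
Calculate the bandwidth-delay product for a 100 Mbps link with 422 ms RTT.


BDP = bandwidth * RTT
= 100 Mbps * 422 ms
= 100 * 1e6 * 422 / 1000 bits
= 42200000 bits
= 5275000 bytes
= 5151.3672 KB
BDP = 42200000 bits (5275000 bytes)


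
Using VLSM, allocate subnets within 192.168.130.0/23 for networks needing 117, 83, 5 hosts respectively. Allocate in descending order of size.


117 hosts -> /25 (126 usable): 192.168.130.0/25
83 hosts -> /25 (126 usable): 192.168.130.128/25
5 hosts -> /29 (6 usable): 192.168.131.0/29
Allocation: 192.168.130.0/25 (117 hosts, 126 usable); 192.168.130.128/25 (83 hosts, 126 usable); 192.168.131.0/29 (5 hosts, 6 usable)


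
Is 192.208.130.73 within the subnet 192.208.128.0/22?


Subnet network: 192.208.128.0
Test IP AND mask: 192.208.128.0
Yes, 192.208.130.73 is in 192.208.128.0/22


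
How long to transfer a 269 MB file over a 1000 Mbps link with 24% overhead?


Effective throughput = 1000 * (1 - 24/100) = 760 Mbps
File size in Mb = 269 * 8 = 2152 Mb
Time = 2152 / 760
Time = 2.8316 seconds


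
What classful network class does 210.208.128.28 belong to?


First octet: 210
Binary: 11010010
110xxxxx -> Class C (192-223)
Class C, default mask 255.255.255.0 (/24)


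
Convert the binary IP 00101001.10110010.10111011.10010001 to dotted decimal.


00101001 = 41
10110010 = 178
10111011 = 187
10010001 = 145
IP: 41.178.187.145


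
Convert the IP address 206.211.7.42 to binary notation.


206 = 11001110
211 = 11010011
7 = 00000111
42 = 00101010
Binary: 11001110.11010011.00000111.00101010


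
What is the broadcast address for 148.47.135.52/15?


Network: 148.46.0.0/15
Host bits = 17
Set all host bits to 1:
Broadcast: 148.47.255.255


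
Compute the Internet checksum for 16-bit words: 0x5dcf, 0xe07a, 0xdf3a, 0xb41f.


Sum all words (with carry folding):
+ 0x5dcf = 0x5dcf
+ 0xe07a = 0x3e4a
+ 0xdf3a = 0x1d85
+ 0xb41f = 0xd1a4
One's complement: ~0xd1a4
Checksum = 0x2e5b


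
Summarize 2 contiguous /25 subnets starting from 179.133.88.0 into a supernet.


Original prefix: /25
Number of subnets: 2 = 2^1
New prefix = 25 - 1 = 24
Supernet: 179.133.88.0/24


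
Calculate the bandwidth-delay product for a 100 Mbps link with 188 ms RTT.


BDP = bandwidth * RTT
= 100 Mbps * 188 ms
= 100 * 1e6 * 188 / 1000 bits
= 18800000 bits
= 2350000 bytes
= 2294.9219 KB
BDP = 18800000 bits (2350000 bytes)


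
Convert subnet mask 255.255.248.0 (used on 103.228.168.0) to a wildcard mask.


Subnet mask: 255.255.248.0
Wildcard = 255.255.255.255 - subnet mask
255 - 255 = 0
255 - 255 = 0
255 - 248 = 7
255 - 0 = 255
Wildcard: 0.0.7.255


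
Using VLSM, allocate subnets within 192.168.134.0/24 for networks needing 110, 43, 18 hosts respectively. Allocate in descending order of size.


110 hosts -> /25 (126 usable): 192.168.134.0/25
43 hosts -> /26 (62 usable): 192.168.134.128/26
18 hosts -> /27 (30 usable): 192.168.134.192/27
Allocation: 192.168.134.0/25 (110 hosts, 126 usable); 192.168.134.128/26 (43 hosts, 62 usable); 192.168.134.192/27 (18 hosts, 30 usable)


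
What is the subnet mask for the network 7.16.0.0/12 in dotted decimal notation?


/12 means 12 network bits, 20 host bits
Binary: 11111111111100000000000000000000
Mask: 255.240.0.0


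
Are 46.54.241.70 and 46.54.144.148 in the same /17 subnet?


Mask: 255.255.128.0
46.54.241.70 AND mask = 46.54.128.0
46.54.144.148 AND mask = 46.54.128.0
Yes, same subnet (46.54.128.0)


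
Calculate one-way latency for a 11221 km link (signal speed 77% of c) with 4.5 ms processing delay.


Speed = 0.77 * 3e5 km/s = 231000 km/s
Propagation delay = 11221 / 231000 = 0.0486 s = 48.5758 ms
Processing delay = 4.5 ms
Total one-way latency = 53.0758 ms


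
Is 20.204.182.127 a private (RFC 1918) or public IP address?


RFC 1918 private ranges:
  10.0.0.0/8 (10.0.0.0 - 10.255.255.255)
  172.16.0.0/12 (172.16.0.0 - 172.31.255.255)
  192.168.0.0/16 (192.168.0.0 - 192.168.255.255)
Public (not in any RFC 1918 range)


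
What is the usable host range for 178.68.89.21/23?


Network: 178.68.88.0
Broadcast: 178.68.89.255
First usable = network + 1
Last usable = broadcast - 1
Range: 178.68.88.1 to 178.68.89.254


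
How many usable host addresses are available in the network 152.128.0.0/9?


Host bits = 32 - 9 = 23
Total addresses = 2^23 = 8388608
Usable = total - 2 (network and broadcast)
Usable hosts: 8388606


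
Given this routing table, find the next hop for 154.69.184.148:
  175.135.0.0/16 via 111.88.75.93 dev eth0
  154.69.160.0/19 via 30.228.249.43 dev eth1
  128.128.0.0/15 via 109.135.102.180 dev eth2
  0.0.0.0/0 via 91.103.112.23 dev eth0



Longest prefix match for 154.69.184.148:
  /16 175.135.0.0: no
  /19 154.69.160.0: MATCH
  /15 128.128.0.0: no
  /0 0.0.0.0: MATCH
Selected: next-hop 30.228.249.43 via eth1 (matched /19)


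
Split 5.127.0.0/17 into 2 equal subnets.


New prefix = 17 + 1 = 18
Each subnet has 16384 addresses
  5.127.0.0/18
  5.127.64.0/18
Subnets: 5.127.0.0/18, 5.127.64.0/18


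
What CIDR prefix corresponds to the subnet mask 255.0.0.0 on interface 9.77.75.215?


Binary: 11111111.00000000.00000000.00000000
Count leading 1s
Prefix: /8


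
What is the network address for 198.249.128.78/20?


IP:   11000110.11111001.10000000.01001110
Mask: 11111111.11111111.11110000.00000000
AND operation:
Net:  11000110.11111001.10000000.00000000
Network: 198.249.128.0/20
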